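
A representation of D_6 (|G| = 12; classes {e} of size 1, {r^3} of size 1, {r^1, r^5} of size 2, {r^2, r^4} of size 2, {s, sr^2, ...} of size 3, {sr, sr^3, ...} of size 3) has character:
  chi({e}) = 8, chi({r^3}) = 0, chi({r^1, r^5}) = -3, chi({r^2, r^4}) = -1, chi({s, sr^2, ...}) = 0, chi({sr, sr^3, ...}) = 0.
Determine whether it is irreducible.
Not irreducible (reducible): <chi, chi> = 7 > 1.

Justification: <chi, chi> = (1/|G|) sum_C |C| * |chi(C)|^2 = (1/12)[1*|8|^2 + 1*|0|^2 + 2*|-3|^2 + 2*|-1|^2 + 3*|0|^2 + 3*|0|^2]
  = (1/12)[(64) + (0) + (18) + (2) + (0) + (0)] = 84/12 = 7.
A character is irreducible iff <chi, chi> = 1, so this representation is reducible.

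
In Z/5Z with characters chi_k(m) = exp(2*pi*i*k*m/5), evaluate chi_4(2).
chi_4(2) = zeta_5^8 = exp(-4*I*pi/5)

Proof sketch: chi_4(2) = zeta_5^(4*2) = zeta_5^8. Since zeta_5^5 = 1, this equals zeta_5^3 = exp(2*pi*i*3/5) = exp(-4*I*pi/5).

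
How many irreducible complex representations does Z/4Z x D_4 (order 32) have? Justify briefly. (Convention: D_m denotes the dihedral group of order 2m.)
20

Proof sketch: The number of irreducible complex representations of a finite group equals its number of conjugacy classes. For a direct product, #classes(G x H) = #classes(G) * #classes(H). Z/4Z has 4 classes (abelian), D_4 has 5 classes, so 4 * 5 = 20, so Z/4Z x D_4 (order 32) has exactly 20 irreducible complex representations.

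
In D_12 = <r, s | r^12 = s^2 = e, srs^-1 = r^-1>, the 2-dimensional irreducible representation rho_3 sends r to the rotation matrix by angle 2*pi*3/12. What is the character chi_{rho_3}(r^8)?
chi_{rho_3}(r^8) = 2*cos(2*pi*3*8/12) = 2

Derivation: rho_3(r^8) is rotation by angle 2*pi*3*8/12, whose trace is 2*cos(2*pi*3*8/12) = 2.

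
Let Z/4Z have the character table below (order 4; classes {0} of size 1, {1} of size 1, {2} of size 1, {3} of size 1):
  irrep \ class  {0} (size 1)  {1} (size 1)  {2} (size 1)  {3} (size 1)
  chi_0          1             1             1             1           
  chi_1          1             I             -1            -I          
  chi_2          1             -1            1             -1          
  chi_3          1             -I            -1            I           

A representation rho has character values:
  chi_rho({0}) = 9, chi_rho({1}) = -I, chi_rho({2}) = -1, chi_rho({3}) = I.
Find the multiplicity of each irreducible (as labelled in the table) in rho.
Multiplicities: chi_0: 2, chi_1: 2, chi_2: 2, chi_3: 3.

Justification: Use <chi_rho, chi> = (1/|G|) sum_C |C| * chi_rho(C) * conj(chi(C)) with |G| = 4 for each irreducible chi in the table:
  <chi_rho, chi_0> = (1/4)[1*(9)*conj(1) + 1*(-I)*conj(1) + 1*(-1)*conj(1) + 1*(I)*conj(1)]
      = (1/4)[(9) + (-I) + (-1) + (I)] = 8/4 = 2
  <chi_rho, chi_1> = (1/4)[1*(9)*conj(1) + 1*(-I)*conj(I) + 1*(-1)*conj(-1) + 1*(I)*conj(-I)]
      = (1/4)[(9) + (-1) + (1) + (-1)] = 8/4 = 2
  <chi_rho, chi_2> = (1/4)[1*(9)*conj(1) + 1*(-I)*conj(-1) + 1*(-1)*conj(1) + 1*(I)*conj(-1)]
      = (1/4)[(9) + (I) + (-1) + (-I)] = 8/4 = 2
  <chi_rho, chi_3> = (1/4)[1*(9)*conj(1) + 1*(-I)*conj(-I) + 1*(-1)*conj(-1) + 1*(I)*conj(I)]
      = (1/4)[(9) + (1) + (1) + (1)] = 12/4 = 3
(Exp terms are combined using exp(i*s)*conj(exp(i*t)) = exp(i*(s-t)), and sums of them are collapsed using the identity that for every m > 1 the m distinct m-th roots of unity sum to 0, e.g. 1 + exp(2*I*pi/3) + exp(-2*I*pi/3) = 0.)
Dimension check: dim(rho) = sum (mult * dim) = 2*1 + 2*1 + 2*1 + 3*1 = 9 = chi_rho(e) = 9.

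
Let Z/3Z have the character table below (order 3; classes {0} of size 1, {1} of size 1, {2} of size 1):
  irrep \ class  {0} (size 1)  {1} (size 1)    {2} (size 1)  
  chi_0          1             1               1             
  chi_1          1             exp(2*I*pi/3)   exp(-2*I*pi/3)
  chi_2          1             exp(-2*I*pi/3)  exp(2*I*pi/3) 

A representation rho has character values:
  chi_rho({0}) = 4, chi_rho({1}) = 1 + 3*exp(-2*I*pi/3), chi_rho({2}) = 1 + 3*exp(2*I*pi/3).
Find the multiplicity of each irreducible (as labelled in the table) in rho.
Multiplicities: chi_0: 1, chi_1: 0, chi_2: 3.

Solution. Use <chi_rho, chi> = (1/|G|) sum_C |C| * chi_rho(C) * conj(chi(C)) with |G| = 3 for each irreducible chi in the table:
  <chi_rho, chi_0> = (1/3)[1*(4)*conj(1) + 1*(1 + 3*exp(-2*I*pi/3))*conj(1) + 1*(1 + 3*exp(2*I*pi/3))*conj(1)]
      = (1/3)[(4) + (1 + 3*exp(-2*I*pi/3)) + (1 + 3*exp(2*I*pi/3))] = 3/3 = 1
  <chi_rho, chi_1> = (1/3)[1*(4)*conj(1) + 1*(1 + 3*exp(-2*I*pi/3))*conj(exp(2*I*pi/3)) + 1*(1 + 3*exp(2*I*pi/3))*conj(exp(-2*I*pi/3))]
      = (1/3)[(4) + (exp(-2*I*pi/3) + 3*exp(2*I*pi/3)) + (3*exp(-2*I*pi/3) + exp(2*I*pi/3))] = 0/3 = 0
  <chi_rho, chi_2> = (1/3)[1*(4)*conj(1) + 1*(1 + 3*exp(-2*I*pi/3))*conj(exp(-2*I*pi/3)) + 1*(1 + 3*exp(2*I*pi/3))*conj(exp(2*I*pi/3))]
      = (1/3)[(4) + (3 + exp(2*I*pi/3)) + (3 + exp(-2*I*pi/3))] = 9/3 = 3
(Exp terms are combined using exp(i*s)*conj(exp(i*t)) = exp(i*(s-t)), and sums of them are collapsed using the identity that for every m > 1 the m distinct m-th roots of unity sum to 0, e.g. 1 + exp(2*I*pi/3) + exp(-2*I*pi/3) = 0.)
Dimension check: dim(rho) = sum (mult * dim) = 1*1 + 0*1 + 3*1 = 4 = chi_rho(e) = 4.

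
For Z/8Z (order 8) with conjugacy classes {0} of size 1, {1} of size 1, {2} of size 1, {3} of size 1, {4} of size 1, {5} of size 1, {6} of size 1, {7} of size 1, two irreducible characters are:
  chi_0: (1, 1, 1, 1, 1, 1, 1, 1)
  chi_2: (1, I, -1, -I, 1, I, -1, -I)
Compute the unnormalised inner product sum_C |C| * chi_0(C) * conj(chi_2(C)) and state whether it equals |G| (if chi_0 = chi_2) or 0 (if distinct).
Sum = 0; so <chi_0, chi_2> = 0 (distinct irreducibles are orthogonal).

Working: Compute term by term over conjugacy classes (|C| * chi_0(C) * conj(chi_2(C))):
  1*(1)*conj(1) + 1*(1)*conj(I) + 1*(1)*conj(-1) + 1*(1)*conj(-I) + 1*(1)*conj(1) + 1*(1)*conj(I) + 1*(1)*conj(-1) + 1*(1)*conj(-I)
  = (1) + (-I) + (-1) + (I) + (1) + (-I) + (-1) + (I)
  = 0.
(Exp terms are combined using exp(i*s)*conj(exp(i*t)) = exp(i*(s-t)), and sums of them are collapsed using the identity that for every m > 1 the m distinct m-th roots of unity sum to 0, e.g. 1 + exp(2*I*pi/3) + exp(-2*I*pi/3) = 0.)
Dividing by |G| = 8 gives 0/8 = 0, matching the row-orthogonality relation <chi_0, chi_2> = [chi_0 = chi_2].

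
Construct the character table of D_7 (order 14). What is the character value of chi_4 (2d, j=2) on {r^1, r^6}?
Conjugacy classes: {e} of size 1, {r^1, r^6} of size 2, {r^2, r^5} of size 2, {r^3, r^4} of size 2, {s, sr, ..., sr^6} of size 7.
Character table:
  irrep \ class              {e} (size 1)  {r^1, r^6} (size 2)  {r^2, r^5} (size 2)  {r^3, r^4} (size 2)  {s, sr, ..., sr^6} (size 7)
  chi_1 (triv)               1             1                    1                    1                    1                          
  chi_2 (sign: r->1, s->-1)  1             1                    1                    1                    -1                         
  chi_3 (2d, j=1)            2             2*cos(2*pi/7)        -2*cos(3*pi/7)       -2*cos(pi/7)         0                          
  chi_4 (2d, j=2)            2             -2*cos(3*pi/7)       -2*cos(pi/7)         2*cos(2*pi/7)        0                          
  chi_5 (2d, j=3)            2             -2*cos(pi/7)         2*cos(2*pi/7)        -2*cos(3*pi/7)       0                          

Spot check: chi_4 (2d, j=2) on {r^1, r^6} = -2*cos(3*pi/7).

Justification: D_7 has order 2*7 = 14 with 5 conjugacy classes, hence 5 irreducibles. Sum of squared dims 1 + 1 + 4 + 4 + 4 = 14 = |G|. Linear characters come from the abelianisation; the 2-dimensional irreps have character r^k -> 2*cos(2*pi*j*k/7), reflections -> 0.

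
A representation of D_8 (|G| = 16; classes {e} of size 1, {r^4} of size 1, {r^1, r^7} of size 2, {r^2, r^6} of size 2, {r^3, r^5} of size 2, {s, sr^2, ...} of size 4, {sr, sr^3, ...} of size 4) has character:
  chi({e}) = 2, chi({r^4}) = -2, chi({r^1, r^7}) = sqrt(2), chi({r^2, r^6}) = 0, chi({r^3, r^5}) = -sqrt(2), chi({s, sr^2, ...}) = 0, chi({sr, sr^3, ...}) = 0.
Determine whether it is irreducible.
Irreducible: <chi, chi> = 1.

Reasoning: <chi, chi> = (1/|G|) sum_C |C| * |chi(C)|^2 = (1/16)[1*|2|^2 + 1*|-2|^2 + 2*|sqrt(2)|^2 + 2*|0|^2 + 2*|-sqrt(2)|^2 + 4*|0|^2 + 4*|0|^2]
  = (1/16)[(4) + (4) + (4) + (0) + (4) + (0) + (0)] = 16/16 = 1.
A character is irreducible iff <chi, chi> = 1, so this representation is irreducible.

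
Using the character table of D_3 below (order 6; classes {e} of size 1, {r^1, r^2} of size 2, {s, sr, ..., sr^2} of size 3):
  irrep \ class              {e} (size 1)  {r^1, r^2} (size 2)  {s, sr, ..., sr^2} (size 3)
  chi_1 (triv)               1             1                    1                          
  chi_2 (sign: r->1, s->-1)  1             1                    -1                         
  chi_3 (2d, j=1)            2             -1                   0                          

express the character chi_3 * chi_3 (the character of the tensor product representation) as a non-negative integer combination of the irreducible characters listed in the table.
chi_3 tensor chi_3 = chi_1 + chi_2 + chi_3 (all other irreducibles have multiplicity 0).

Derivation: The character of a tensor product is the pointwise product (chi_3 * chi_3)(C) = chi_3(C) * chi_3(C):
  {e}: (2)*(2), {r^1, r^2}: (-1)*(-1), {s, sr, ..., sr^2}: (0)*(0)
so (chi_3 * chi_3) takes values
  {e} -> 4, {r^1, r^2} -> 1, {s, sr, ..., sr^2} -> 0.
Now take the inner product of this character with each irreducible chi from the table, <chi_3*chi_3, chi> = (1/6) sum_C |C| (chi_3*chi_3)(C) conj(chi(C)):
  <chi_3*chi_3, chi_1> = (1/6)[1*(4)*conj(1) + 2*(1)*conj(1) + 3*(0)*conj(1)]
      = (1/6)[(4) + (2) + (0)] = 6/6 = 1
  <chi_3*chi_3, chi_2> = (1/6)[1*(4)*conj(1) + 2*(1)*conj(1) + 3*(0)*conj(-1)]
      = (1/6)[(4) + (2) + (0)] = 6/6 = 1
  <chi_3*chi_3, chi_3> = (1/6)[1*(4)*conj(2) + 2*(1)*conj(-1) + 3*(0)*conj(0)]
      = (1/6)[(8) + (-2) + (0)] = 6/6 = 1
Hence the multiplicities are chi_1: 1, chi_2: 1, chi_3: 1. Dimension check: dim(chi_3)*dim(chi_3) = 2*2 = 4 and sum (mult * dim) = 1*1 + 1*1 + 1*2 = 4.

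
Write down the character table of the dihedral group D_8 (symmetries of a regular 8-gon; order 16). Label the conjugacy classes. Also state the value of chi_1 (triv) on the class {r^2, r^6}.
Conjugacy classes: {e} of size 1, {r^4} of size 1, {r^1, r^7} of size 2, {r^2, r^6} of size 2, {r^3, r^5} of size 2, {s, sr^2, ...} of size 4, {sr, sr^3, ...} of size 4.
Character table:
  irrep \ class              {e} (size 1)  {r^4} (size 1)  {r^1, r^7} (size 2)  {r^2, r^6} (size 2)  {r^3, r^5} (size 2)  {s, sr^2, ...} (size 4)  {sr, sr^3, ...} (size 4)
  chi_1 (triv)               1             1               1                    1                    1                    1                        1                       
  chi_2 (sign: r->1, s->-1)  1             1               1                    1                    1                    -1                       -1                      
  chi_3 (r->-1, s->1)        1             1               -1                   1                    -1                   1                        -1                      
  chi_4 (r->-1, s->-1)       1             1               -1                   1                    -1                   -1                       1                       
  chi_5 (2d, j=1)            2             -2              sqrt(2)              0                    -sqrt(2)             0                        0                       
  chi_6 (2d, j=2)            2             2               0                    -2                   0                    0                        0                       
  chi_7 (2d, j=3)            2             -2              -sqrt(2)             0                    sqrt(2)              0                        0                       

Spot check: chi_1 (triv) on {r^2, r^6} = 1.

Argument: D_8 has order 2*8 = 16 with 7 conjugacy classes, hence 7 irreducibles. Sum of squared dims 1 + 1 + 1 + 1 + 4 + 4 + 4 = 16 = |G|. Linear characters come from the abelianisation; the 2-dimensional irreps have character r^k -> 2*cos(2*pi*j*k/8), reflections -> 0.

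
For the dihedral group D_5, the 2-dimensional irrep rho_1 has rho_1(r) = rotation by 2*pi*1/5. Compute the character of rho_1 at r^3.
chi_{rho_1}(r^3) = 2*cos(2*pi*1*3/5) = -sqrt(5)/2 - 1/2

Argument: rho_1(r^3) is rotation by angle 2*pi*1*3/5, whose trace is 2*cos(2*pi*1*3/5) = -sqrt(5)/2 - 1/2.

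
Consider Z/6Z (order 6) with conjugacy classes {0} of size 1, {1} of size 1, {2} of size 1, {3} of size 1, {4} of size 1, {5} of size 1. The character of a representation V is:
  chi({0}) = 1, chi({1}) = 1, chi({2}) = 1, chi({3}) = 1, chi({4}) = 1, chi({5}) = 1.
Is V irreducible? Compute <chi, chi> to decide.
Irreducible: <chi, chi> = 1.

Derivation: <chi, chi> = (1/|G|) sum_C |C| * |chi(C)|^2 = (1/6)[1*|1|^2 + 1*|1|^2 + 1*|1|^2 + 1*|1|^2 + 1*|1|^2 + 1*|1|^2]
  = (1/6)[(1) + (1) + (1) + (1) + (1) + (1)] = 6/6 = 1.
(Exp terms are combined using exp(i*s)*conj(exp(i*t)) = exp(i*(s-t)), and sums of them are collapsed using the identity that for every m > 1 the m distinct m-th roots of unity sum to 0, e.g. 1 + exp(2*I*pi/3) + exp(-2*I*pi/3) = 0.)
A character is irreducible iff <chi, chi> = 1, so this representation is irreducible.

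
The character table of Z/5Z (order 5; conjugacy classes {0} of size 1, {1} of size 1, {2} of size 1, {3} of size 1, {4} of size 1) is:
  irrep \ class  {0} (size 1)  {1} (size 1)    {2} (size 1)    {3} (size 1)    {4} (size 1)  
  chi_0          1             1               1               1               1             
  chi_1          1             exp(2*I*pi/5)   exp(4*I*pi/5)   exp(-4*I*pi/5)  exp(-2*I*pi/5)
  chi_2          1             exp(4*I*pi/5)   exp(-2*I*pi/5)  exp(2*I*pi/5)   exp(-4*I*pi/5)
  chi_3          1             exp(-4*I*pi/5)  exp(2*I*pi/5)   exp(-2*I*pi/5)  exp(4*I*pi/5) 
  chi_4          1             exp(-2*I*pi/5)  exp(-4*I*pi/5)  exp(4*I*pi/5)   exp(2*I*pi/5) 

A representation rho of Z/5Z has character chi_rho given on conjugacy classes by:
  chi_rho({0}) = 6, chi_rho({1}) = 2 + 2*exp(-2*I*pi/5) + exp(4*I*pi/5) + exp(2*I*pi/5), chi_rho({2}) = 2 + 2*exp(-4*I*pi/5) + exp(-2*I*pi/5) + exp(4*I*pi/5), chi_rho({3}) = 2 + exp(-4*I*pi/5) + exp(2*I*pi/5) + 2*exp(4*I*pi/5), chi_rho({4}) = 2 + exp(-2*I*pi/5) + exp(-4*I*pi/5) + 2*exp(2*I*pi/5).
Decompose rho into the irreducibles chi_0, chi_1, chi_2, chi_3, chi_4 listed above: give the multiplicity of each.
Multiplicities: chi_0: 2, chi_1: 1, chi_2: 1, chi_3: 0, chi_4: 2.

Use <chi_rho, chi> = (1/|G|) sum_C |C| * chi_rho(C) * conj(chi(C)) with |G| = 5 for each irreducible chi in the table:
  <chi_rho, chi_0> = (1/5)[1*(6)*conj(1) + 1*(2 + 2*exp(-2*I*pi/5) + exp(4*I*pi/5) + exp(2*I*pi/5))*conj(1) + 1*(2 + 2*exp(-4*I*pi/5) + exp(-2*I*pi/5) + exp(4*I*pi/5))*conj(1) + 1*(2 + exp(-4*I*pi/5) + exp(2*I*pi/5) + 2*exp(4*I*pi/5))*conj(1) + 1*(2 + exp(-2*I*pi/5) + exp(-4*I*pi/5) + 2*exp(2*I*pi/5))*conj(1)]
      = (1/5)[(6) + (2 + 2*exp(-2*I*pi/5) + exp(4*I*pi/5) + exp(2*I*pi/5)) + (2 + 2*exp(-4*I*pi/5) + exp(-2*I*pi/5) + exp(4*I*pi/5)) + (2 + exp(-4*I*pi/5) + exp(2*I*pi/5) + 2*exp(4*I*pi/5)) + (2 + exp(-2*I*pi/5) + exp(-4*I*pi/5) + 2*exp(2*I*pi/5))] = 10/5 = 2
  <chi_rho, chi_1> = (1/5)[1*(6)*conj(1) + 1*(2 + 2*exp(-2*I*pi/5) + exp(4*I*pi/5) + exp(2*I*pi/5))*conj(exp(2*I*pi/5)) + 1*(2 + 2*exp(-4*I*pi/5) + exp(-2*I*pi/5) + exp(4*I*pi/5))*conj(exp(4*I*pi/5)) + 1*(2 + exp(-4*I*pi/5) + exp(2*I*pi/5) + 2*exp(4*I*pi/5))*conj(exp(-4*I*pi/5)) + 1*(2 + exp(-2*I*pi/5) + exp(-4*I*pi/5) + 2*exp(2*I*pi/5))*conj(exp(-2*I*pi/5))]
      = (1/5)[(6) + (1 + 2*exp(-2*I*pi/5) + 2*exp(-4*I*pi/5) + exp(2*I*pi/5)) + (1 + 2*exp(-4*I*pi/5) + exp(4*I*pi/5) + 2*exp(2*I*pi/5)) + (1 + 2*exp(-2*I*pi/5) + exp(-4*I*pi/5) + 2*exp(4*I*pi/5)) + (1 + exp(-2*I*pi/5) + 2*exp(4*I*pi/5) + 2*exp(2*I*pi/5))] = 5/5 = 1
  <chi_rho, chi_2> = (1/5)[1*(6)*conj(1) + 1*(2 + 2*exp(-2*I*pi/5) + exp(4*I*pi/5) + exp(2*I*pi/5))*conj(exp(4*I*pi/5)) + 1*(2 + 2*exp(-4*I*pi/5) + exp(-2*I*pi/5) + exp(4*I*pi/5))*conj(exp(-2*I*pi/5)) + 1*(2 + exp(-4*I*pi/5) + exp(2*I*pi/5) + 2*exp(4*I*pi/5))*conj(exp(2*I*pi/5)) + 1*(2 + exp(-2*I*pi/5) + exp(-4*I*pi/5) + 2*exp(2*I*pi/5))*conj(exp(-4*I*pi/5))]
      = (1/5)[(6) + (1 + 2*exp(-4*I*pi/5) + exp(-2*I*pi/5) + 2*exp(4*I*pi/5)) + (1 + 2*exp(-2*I*pi/5) + exp(-4*I*pi/5) + 2*exp(2*I*pi/5)) + (1 + 2*exp(-2*I*pi/5) + exp(4*I*pi/5) + 2*exp(2*I*pi/5)) + (1 + 2*exp(-4*I*pi/5) + exp(2*I*pi/5) + 2*exp(4*I*pi/5))] = 5/5 = 1
  <chi_rho, chi_3> = (1/5)[1*(6)*conj(1) + 1*(2 + 2*exp(-2*I*pi/5) + exp(4*I*pi/5) + exp(2*I*pi/5))*conj(exp(-4*I*pi/5)) + 1*(2 + 2*exp(-4*I*pi/5) + exp(-2*I*pi/5) + exp(4*I*pi/5))*conj(exp(2*I*pi/5)) + 1*(2 + exp(-4*I*pi/5) + exp(2*I*pi/5) + 2*exp(4*I*pi/5))*conj(exp(-2*I*pi/5)) + 1*(2 + exp(-2*I*pi/5) + exp(-4*I*pi/5) + 2*exp(2*I*pi/5))*conj(exp(4*I*pi/5))]
      = (1/5)[(6) + (exp(-2*I*pi/5) + exp(-4*I*pi/5) + 2*exp(4*I*pi/5) + 2*exp(2*I*pi/5)) + (2*exp(-2*I*pi/5) + exp(-4*I*pi/5) + exp(2*I*pi/5) + 2*exp(4*I*pi/5)) + (2*exp(-4*I*pi/5) + exp(-2*I*pi/5) + exp(4*I*pi/5) + 2*exp(2*I*pi/5)) + (2*exp(-2*I*pi/5) + 2*exp(-4*I*pi/5) + exp(4*I*pi/5) + exp(2*I*pi/5))] = 0/5 = 0
  <chi_rho, chi_4> = (1/5)[1*(6)*conj(1) + 1*(2 + 2*exp(-2*I*pi/5) + exp(4*I*pi/5) + exp(2*I*pi/5))*conj(exp(-2*I*pi/5)) + 1*(2 + 2*exp(-4*I*pi/5) + exp(-2*I*pi/5) + exp(4*I*pi/5))*conj(exp(-4*I*pi/5)) + 1*(2 + exp(-4*I*pi/5) + exp(2*I*pi/5) + 2*exp(4*I*pi/5))*conj(exp(4*I*pi/5)) + 1*(2 + exp(-2*I*pi/5) + exp(-4*I*pi/5) + 2*exp(2*I*pi/5))*conj(exp(2*I*pi/5))]
      = (1/5)[(6) + (2 + exp(-4*I*pi/5) + exp(4*I*pi/5) + 2*exp(2*I*pi/5)) + (2 + exp(-2*I*pi/5) + exp(2*I*pi/5) + 2*exp(4*I*pi/5)) + (2 + 2*exp(-4*I*pi/5) + exp(-2*I*pi/5) + exp(2*I*pi/5)) + (2 + 2*exp(-2*I*pi/5) + exp(-4*I*pi/5) + exp(4*I*pi/5))] = 10/5 = 2
(Exp terms are combined using exp(i*s)*conj(exp(i*t)) = exp(i*(s-t)), and sums of them are collapsed using the identity that for every m > 1 the m distinct m-th roots of unity sum to 0, e.g. 1 + exp(2*I*pi/3) + exp(-2*I*pi/3) = 0.)
Dimension check: dim(rho) = sum (mult * dim) = 2*1 + 1*1 + 1*1 + 0*1 + 2*1 = 6 = chi_rho(e) = 6.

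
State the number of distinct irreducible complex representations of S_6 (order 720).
11

Argument: The number of irreducible complex representations of a finite group equals its number of conjugacy classes. Conjugacy classes in S_6 correspond to cycle types, i.e. partitions of 6; there are p(6) = 11 of them, so S_6 (order 720) has exactly 11 irreducible complex representations.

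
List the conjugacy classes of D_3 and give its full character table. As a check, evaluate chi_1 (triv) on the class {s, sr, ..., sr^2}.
Conjugacy classes: {e} of size 1, {r^1, r^2} of size 2, {s, sr, ..., sr^2} of size 3.
Character table:
  irrep \ class              {e} (size 1)  {r^1, r^2} (size 2)  {s, sr, ..., sr^2} (size 3)
  chi_1 (triv)               1             1                    1                          
  chi_2 (sign: r->1, s->-1)  1             1                    -1                         
  chi_3 (2d, j=1)            2             -1                   0                          

Spot check: chi_1 (triv) on {s, sr, ..., sr^2} = 1.

Solution. D_3 has order 2*3 = 6 with 3 conjugacy classes, hence 3 irreducibles. Sum of squared dims 1 + 1 + 4 = 6 = |G|. Linear characters come from the abelianisation; the 2-dimensional irreps have character r^k -> 2*cos(2*pi*j*k/3), reflections -> 0.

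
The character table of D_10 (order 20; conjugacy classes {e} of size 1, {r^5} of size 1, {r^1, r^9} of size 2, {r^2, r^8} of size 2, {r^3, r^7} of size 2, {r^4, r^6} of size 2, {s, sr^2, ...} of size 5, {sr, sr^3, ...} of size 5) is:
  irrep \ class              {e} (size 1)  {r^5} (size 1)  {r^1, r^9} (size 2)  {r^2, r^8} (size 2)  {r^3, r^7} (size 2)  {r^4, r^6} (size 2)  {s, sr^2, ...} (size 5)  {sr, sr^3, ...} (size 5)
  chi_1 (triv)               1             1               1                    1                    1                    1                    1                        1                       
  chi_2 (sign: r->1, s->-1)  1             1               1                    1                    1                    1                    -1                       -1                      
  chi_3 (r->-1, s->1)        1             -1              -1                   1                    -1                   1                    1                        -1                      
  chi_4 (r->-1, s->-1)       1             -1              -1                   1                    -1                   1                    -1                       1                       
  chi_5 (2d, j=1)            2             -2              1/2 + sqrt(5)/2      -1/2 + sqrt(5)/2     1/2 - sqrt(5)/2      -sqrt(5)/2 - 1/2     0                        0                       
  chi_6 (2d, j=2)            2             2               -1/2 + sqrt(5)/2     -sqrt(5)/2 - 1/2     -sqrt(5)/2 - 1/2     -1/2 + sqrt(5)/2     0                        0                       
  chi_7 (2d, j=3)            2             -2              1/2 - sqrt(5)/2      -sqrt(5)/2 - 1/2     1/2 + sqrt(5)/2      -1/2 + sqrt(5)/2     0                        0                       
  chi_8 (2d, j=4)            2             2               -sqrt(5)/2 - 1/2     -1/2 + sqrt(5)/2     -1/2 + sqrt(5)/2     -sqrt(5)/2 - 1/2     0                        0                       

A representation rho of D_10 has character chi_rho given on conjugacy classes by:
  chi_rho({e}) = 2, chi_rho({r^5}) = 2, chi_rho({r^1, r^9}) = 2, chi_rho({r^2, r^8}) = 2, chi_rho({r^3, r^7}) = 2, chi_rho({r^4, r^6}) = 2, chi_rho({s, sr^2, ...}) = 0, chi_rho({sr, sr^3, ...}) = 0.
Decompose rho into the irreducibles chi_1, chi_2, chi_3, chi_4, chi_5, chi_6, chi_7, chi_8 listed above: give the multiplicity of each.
Multiplicities: chi_1: 1, chi_2: 1, chi_3: 0, chi_4: 0, chi_5: 0, chi_6: 0, chi_7: 0, chi_8: 0.

Details: Use <chi_rho, chi> = (1/|G|) sum_C |C| * chi_rho(C) * conj(chi(C)) with |G| = 20 for each irreducible chi in the table:
  <chi_rho, chi_1> = (1/20)[1*(2)*conj(1) + 1*(2)*conj(1) + 2*(2)*conj(1) + 2*(2)*conj(1) + 2*(2)*conj(1) + 2*(2)*conj(1) + 5*(0)*conj(1) + 5*(0)*conj(1)]
      = (1/20)[(2) + (2) + (4) + (4) + (4) + (4) + (0) + (0)] = 20/20 = 1
  <chi_rho, chi_2> = (1/20)[1*(2)*conj(1) + 1*(2)*conj(1) + 2*(2)*conj(1) + 2*(2)*conj(1) + 2*(2)*conj(1) + 2*(2)*conj(1) + 5*(0)*conj(-1) + 5*(0)*conj(-1)]
      = (1/20)[(2) + (2) + (4) + (4) + (4) + (4) + (0) + (0)] = 20/20 = 1
  <chi_rho, chi_3> = (1/20)[1*(2)*conj(1) + 1*(2)*conj(-1) + 2*(2)*conj(-1) + 2*(2)*conj(1) + 2*(2)*conj(-1) + 2*(2)*conj(1) + 5*(0)*conj(1) + 5*(0)*conj(-1)]
      = (1/20)[(2) + (-2) + (-4) + (4) + (-4) + (4) + (0) + (0)] = 0/20 = 0
  <chi_rho, chi_4> = (1/20)[1*(2)*conj(1) + 1*(2)*conj(-1) + 2*(2)*conj(-1) + 2*(2)*conj(1) + 2*(2)*conj(-1) + 2*(2)*conj(1) + 5*(0)*conj(-1) + 5*(0)*conj(1)]
      = (1/20)[(2) + (-2) + (-4) + (4) + (-4) + (4) + (0) + (0)] = 0/20 = 0
  <chi_rho, chi_5> = (1/20)[1*(2)*conj(2) + 1*(2)*conj(-2) + 2*(2)*conj(1/2 + sqrt(5)/2) + 2*(2)*conj(-1/2 + sqrt(5)/2) + 2*(2)*conj(1/2 - sqrt(5)/2) + 2*(2)*conj(-sqrt(5)/2 - 1/2) + 5*(0)*conj(0) + 5*(0)*conj(0)]
      = (1/20)[(4) + (-4) + (2 + 2*sqrt(5)) + (-2 + 2*sqrt(5)) + (2 - 2*sqrt(5)) + (-2*sqrt(5) - 2) + (0) + (0)] = 0/20 = 0
  <chi_rho, chi_6> = (1/20)[1*(2)*conj(2) + 1*(2)*conj(2) + 2*(2)*conj(-1/2 + sqrt(5)/2) + 2*(2)*conj(-sqrt(5)/2 - 1/2) + 2*(2)*conj(-sqrt(5)/2 - 1/2) + 2*(2)*conj(-1/2 + sqrt(5)/2) + 5*(0)*conj(0) + 5*(0)*conj(0)]
      = (1/20)[(4) + (4) + (-2 + 2*sqrt(5)) + (-2*sqrt(5) - 2) + (-2*sqrt(5) - 2) + (-2 + 2*sqrt(5)) + (0) + (0)] = 0/20 = 0
  <chi_rho, chi_7> = (1/20)[1*(2)*conj(2) + 1*(2)*conj(-2) + 2*(2)*conj(1/2 - sqrt(5)/2) + 2*(2)*conj(-sqrt(5)/2 - 1/2) + 2*(2)*conj(1/2 + sqrt(5)/2) + 2*(2)*conj(-1/2 + sqrt(5)/2) + 5*(0)*conj(0) + 5*(0)*conj(0)]
      = (1/20)[(4) + (-4) + (2 - 2*sqrt(5)) + (-2*sqrt(5) - 2) + (2 + 2*sqrt(5)) + (-2 + 2*sqrt(5)) + (0) + (0)] = 0/20 = 0
  <chi_rho, chi_8> = (1/20)[1*(2)*conj(2) + 1*(2)*conj(2) + 2*(2)*conj(-sqrt(5)/2 - 1/2) + 2*(2)*conj(-1/2 + sqrt(5)/2) + 2*(2)*conj(-1/2 + sqrt(5)/2) + 2*(2)*conj(-sqrt(5)/2 - 1/2) + 5*(0)*conj(0) + 5*(0)*conj(0)]
      = (1/20)[(4) + (4) + (-2*sqrt(5) - 2) + (-2 + 2*sqrt(5)) + (-2 + 2*sqrt(5)) + (-2*sqrt(5) - 2) + (0) + (0)] = 0/20 = 0
Dimension check: dim(rho) = sum (mult * dim) = 1*1 + 1*1 + 0*1 + 0*1 + 0*2 + 0*2 + 0*2 + 0*2 = 2 = chi_rho(e) = 2.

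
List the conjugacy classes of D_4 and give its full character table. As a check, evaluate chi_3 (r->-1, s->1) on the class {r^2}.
Conjugacy classes: {e} of size 1, {r^2} of size 1, {r^1, r^3} of size 2, {s, sr^2, ...} of size 2, {sr, sr^3, ...} of size 2.
Character table:
  irrep \ class              {e} (size 1)  {r^2} (size 1)  {r^1, r^3} (size 2)  {s, sr^2, ...} (size 2)  {sr, sr^3, ...} (size 2)
  chi_1 (triv)               1             1               1                    1                        1                       
  chi_2 (sign: r->1, s->-1)  1             1               1                    -1                       -1                      
  chi_3 (r->-1, s->1)        1             1               -1                   1                        -1                      
  chi_4 (r->-1, s->-1)       1             1               -1                   -1                       1                       
  chi_5 (2d, j=1)            2             -2              0                    0                        0                       

Spot check: chi_3 (r->-1, s->1) on {r^2} = 1.

Proof sketch: D_4 has order 2*4 = 8 with 5 conjugacy classes, hence 5 irreducibles. Sum of squared dims 1 + 1 + 1 + 1 + 4 = 8 = |G|. Linear characters come from the abelianisation; the 2-dimensional irreps have character r^k -> 2*cos(2*pi*j*k/4), reflections -> 0.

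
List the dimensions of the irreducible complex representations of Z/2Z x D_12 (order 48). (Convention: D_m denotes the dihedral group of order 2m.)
Dimensions: 1, 1, 1, 1, 1, 1, 1, 1, 2, 2, 2, 2, 2, 2, 2, 2, 2, 2

Justification: There are 18 irreducibles (= number of conjugacy classes). Their dimensions d_i satisfy sum d_i^2 = |G| = 48: 1 + 1 + 1 + 1 + 1 + 1 + 1 + 1 + 4 + 4 + 4 + 4 + 4 + 4 + 4 + 4 + 4 + 4 = 48. (For the product with Z/2Z: each of the 2 1-dim characters of Z/2Z tensors with each irrep of D_12, giving 2 copies of each D_12-dimension.)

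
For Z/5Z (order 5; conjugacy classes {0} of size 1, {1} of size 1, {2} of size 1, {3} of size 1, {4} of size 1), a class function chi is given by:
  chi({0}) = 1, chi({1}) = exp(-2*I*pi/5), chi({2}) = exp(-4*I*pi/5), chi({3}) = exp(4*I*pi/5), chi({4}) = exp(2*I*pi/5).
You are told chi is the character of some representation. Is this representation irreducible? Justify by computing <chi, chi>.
Irreducible: <chi, chi> = 1.

Justification: <chi, chi> = (1/|G|) sum_C |C| * |chi(C)|^2 = (1/5)[1*|1|^2 + 1*|exp(-2*I*pi/5)|^2 + 1*|exp(-4*I*pi/5)|^2 + 1*|exp(4*I*pi/5)|^2 + 1*|exp(2*I*pi/5)|^2]
  = (1/5)[(1) + (1) + (1) + (1) + (1)] = 5/5 = 1.
(Exp terms are combined using exp(i*s)*conj(exp(i*t)) = exp(i*(s-t)), and sums of them are collapsed using the identity that for every m > 1 the m distinct m-th roots of unity sum to 0, e.g. 1 + exp(2*I*pi/3) + exp(-2*I*pi/3) = 0.)
A character is irreducible iff <chi, chi> = 1, so this representation is irreducible.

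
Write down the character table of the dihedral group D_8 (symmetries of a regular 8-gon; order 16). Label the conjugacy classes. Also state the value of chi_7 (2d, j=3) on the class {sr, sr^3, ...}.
Conjugacy classes: {e} of size 1, {r^4} of size 1, {r^1, r^7} of size 2, {r^2, r^6} of size 2, {r^3, r^5} of size 2, {s, sr^2, ...} of size 4, {sr, sr^3, ...} of size 4.
Character table:
  irrep \ class              {e} (size 1)  {r^4} (size 1)  {r^1, r^7} (size 2)  {r^2, r^6} (size 2)  {r^3, r^5} (size 2)  {s, sr^2, ...} (size 4)  {sr, sr^3, ...} (size 4)
  chi_1 (triv)               1             1               1                    1                    1                    1                        1                       
  chi_2 (sign: r->1, s->-1)  1             1               1                    1                    1                    -1                       -1                      
  chi_3 (r->-1, s->1)        1             1               -1                   1                    -1                   1                        -1                      
  chi_4 (r->-1, s->-1)       1             1               -1                   1                    -1                   -1                       1                       
  chi_5 (2d, j=1)            2             -2              sqrt(2)              0                    -sqrt(2)             0                        0                       
  chi_6 (2d, j=2)            2             2               0                    -2                   0                    0                        0                       
  chi_7 (2d, j=3)            2             -2              -sqrt(2)             0                    sqrt(2)              0                        0                       

Spot check: chi_7 (2d, j=3) on {sr, sr^3, ...} = 0.

Details: D_8 has order 2*8 = 16 with 7 conjugacy classes, hence 7 irreducibles. Sum of squared dims 1 + 1 + 1 + 1 + 4 + 4 + 4 = 16 = |G|. Linear characters come from the abelianisation; the 2-dimensional irreps have character r^k -> 2*cos(2*pi*j*k/8), reflections -> 0.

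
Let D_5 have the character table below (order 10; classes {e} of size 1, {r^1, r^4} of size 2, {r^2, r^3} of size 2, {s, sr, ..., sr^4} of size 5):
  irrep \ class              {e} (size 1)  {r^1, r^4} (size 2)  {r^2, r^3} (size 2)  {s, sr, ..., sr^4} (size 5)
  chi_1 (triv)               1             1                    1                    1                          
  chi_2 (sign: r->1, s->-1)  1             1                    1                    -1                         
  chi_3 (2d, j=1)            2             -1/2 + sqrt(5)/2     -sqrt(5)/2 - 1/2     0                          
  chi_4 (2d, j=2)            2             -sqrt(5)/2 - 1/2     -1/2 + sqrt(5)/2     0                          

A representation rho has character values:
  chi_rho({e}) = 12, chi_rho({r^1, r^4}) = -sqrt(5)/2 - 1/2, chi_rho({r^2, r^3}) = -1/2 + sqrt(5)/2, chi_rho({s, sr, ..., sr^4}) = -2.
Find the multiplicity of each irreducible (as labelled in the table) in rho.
Multiplicities: chi_1: 0, chi_2: 2, chi_3: 2, chi_4: 3.

Details: Use <chi_rho, chi> = (1/|G|) sum_C |C| * chi_rho(C) * conj(chi(C)) with |G| = 10 for each irreducible chi in the table:
  <chi_rho, chi_1> = (1/10)[1*(12)*conj(1) + 2*(-sqrt(5)/2 - 1/2)*conj(1) + 2*(-1/2 + sqrt(5)/2)*conj(1) + 5*(-2)*conj(1)]
      = (1/10)[(12) + (-sqrt(5) - 1) + (-1 + sqrt(5)) + (-10)] = 0/10 = 0
  <chi_rho, chi_2> = (1/10)[1*(12)*conj(1) + 2*(-sqrt(5)/2 - 1/2)*conj(1) + 2*(-1/2 + sqrt(5)/2)*conj(1) + 5*(-2)*conj(-1)]
      = (1/10)[(12) + (-sqrt(5) - 1) + (-1 + sqrt(5)) + (10)] = 20/10 = 2
  <chi_rho, chi_3> = (1/10)[1*(12)*conj(2) + 2*(-sqrt(5)/2 - 1/2)*conj(-1/2 + sqrt(5)/2) + 2*(-1/2 + sqrt(5)/2)*conj(-sqrt(5)/2 - 1/2) + 5*(-2)*conj(0)]
      = (1/10)[(24) + (-2) + (-2) + (0)] = 20/10 = 2
  <chi_rho, chi_4> = (1/10)[1*(12)*conj(2) + 2*(-sqrt(5)/2 - 1/2)*conj(-sqrt(5)/2 - 1/2) + 2*(-1/2 + sqrt(5)/2)*conj(-1/2 + sqrt(5)/2) + 5*(-2)*conj(0)]
      = (1/10)[(24) + (sqrt(5) + 3) + (3 - sqrt(5)) + (0)] = 30/10 = 3
Dimension check: dim(rho) = sum (mult * dim) = 0*1 + 2*1 + 2*2 + 3*2 = 12 = chi_rho(e) = 12.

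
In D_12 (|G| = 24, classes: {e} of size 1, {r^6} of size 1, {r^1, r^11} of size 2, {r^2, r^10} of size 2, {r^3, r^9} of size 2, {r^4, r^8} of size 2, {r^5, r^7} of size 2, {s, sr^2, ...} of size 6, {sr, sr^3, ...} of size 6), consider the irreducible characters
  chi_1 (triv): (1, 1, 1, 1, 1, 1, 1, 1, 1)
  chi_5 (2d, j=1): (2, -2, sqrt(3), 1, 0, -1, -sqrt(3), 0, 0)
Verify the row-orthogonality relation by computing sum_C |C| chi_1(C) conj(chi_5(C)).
Sum = 0; so <chi_1, chi_5> = 0 (distinct irreducibles are orthogonal).

Proof sketch: Compute term by term over conjugacy classes (|C| * chi_1(C) * conj(chi_5(C))):
  1*(1)*conj(2) + 1*(1)*conj(-2) + 2*(1)*conj(sqrt(3)) + 2*(1)*conj(1) + 2*(1)*conj(0) + 2*(1)*conj(-1) + 2*(1)*conj(-sqrt(3)) + 6*(1)*conj(0) + 6*(1)*conj(0)
  = (2) + (-2) + (2*sqrt(3)) + (2) + (0) + (-2) + (-2*sqrt(3)) + (0) + (0)
  = 0.
Dividing by |G| = 24 gives 0/24 = 0, matching the row-orthogonality relation <chi_1, chi_5> = [chi_1 = chi_5].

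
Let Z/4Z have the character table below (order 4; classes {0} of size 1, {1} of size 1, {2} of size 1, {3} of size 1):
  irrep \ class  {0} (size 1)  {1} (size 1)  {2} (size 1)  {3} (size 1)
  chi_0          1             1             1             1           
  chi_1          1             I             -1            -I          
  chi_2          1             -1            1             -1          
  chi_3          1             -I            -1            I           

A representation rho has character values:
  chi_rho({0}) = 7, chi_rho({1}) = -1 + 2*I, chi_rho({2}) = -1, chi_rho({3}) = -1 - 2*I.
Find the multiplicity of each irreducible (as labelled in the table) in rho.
Multiplicities: chi_0: 1, chi_1: 3, chi_2: 2, chi_3: 1.

Proof sketch: Use <chi_rho, chi> = (1/|G|) sum_C |C| * chi_rho(C) * conj(chi(C)) with |G| = 4 for each irreducible chi in the table:
  <chi_rho, chi_0> = (1/4)[1*(7)*conj(1) + 1*(-1 + 2*I)*conj(1) + 1*(-1)*conj(1) + 1*(-1 - 2*I)*conj(1)]
      = (1/4)[(7) + (-1 + 2*I) + (-1) + (-1 - 2*I)] = 4/4 = 1
  <chi_rho, chi_1> = (1/4)[1*(7)*conj(1) + 1*(-1 + 2*I)*conj(I) + 1*(-1)*conj(-1) + 1*(-1 - 2*I)*conj(-I)]
      = (1/4)[(7) + (2 + I) + (1) + (2 - I)] = 12/4 = 3
  <chi_rho, chi_2> = (1/4)[1*(7)*conj(1) + 1*(-1 + 2*I)*conj(-1) + 1*(-1)*conj(1) + 1*(-1 - 2*I)*conj(-1)]
      = (1/4)[(7) + (1 - 2*I) + (-1) + (1 + 2*I)] = 8/4 = 2
  <chi_rho, chi_3> = (1/4)[1*(7)*conj(1) + 1*(-1 + 2*I)*conj(-I) + 1*(-1)*conj(-1) + 1*(-1 - 2*I)*conj(I)]
      = (1/4)[(7) + (-2 - I) + (1) + (-2 + I)] = 4/4 = 1
(Exp terms are combined using exp(i*s)*conj(exp(i*t)) = exp(i*(s-t)), and sums of them are collapsed using the identity that for every m > 1 the m distinct m-th roots of unity sum to 0, e.g. 1 + exp(2*I*pi/3) + exp(-2*I*pi/3) = 0.)
Dimension check: dim(rho) = sum (mult * dim) = 1*1 + 3*1 + 2*1 + 1*1 = 7 = chi_rho(e) = 7.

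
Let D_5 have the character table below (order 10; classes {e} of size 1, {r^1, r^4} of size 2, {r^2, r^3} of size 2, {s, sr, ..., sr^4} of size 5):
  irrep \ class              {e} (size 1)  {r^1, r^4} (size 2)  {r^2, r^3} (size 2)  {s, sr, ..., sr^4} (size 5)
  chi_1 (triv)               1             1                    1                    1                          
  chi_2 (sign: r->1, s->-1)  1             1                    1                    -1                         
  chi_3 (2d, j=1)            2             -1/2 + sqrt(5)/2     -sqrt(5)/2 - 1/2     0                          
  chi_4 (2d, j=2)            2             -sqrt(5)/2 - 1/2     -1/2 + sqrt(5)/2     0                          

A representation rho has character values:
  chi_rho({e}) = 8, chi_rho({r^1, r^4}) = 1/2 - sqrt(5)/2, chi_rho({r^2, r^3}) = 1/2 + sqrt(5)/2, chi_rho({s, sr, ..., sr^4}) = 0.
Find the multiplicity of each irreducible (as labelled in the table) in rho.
Multiplicities: chi_1: 1, chi_2: 1, chi_3: 1, chi_4: 2.

Solution. Use <chi_rho, chi> = (1/|G|) sum_C |C| * chi_rho(C) * conj(chi(C)) with |G| = 10 for each irreducible chi in the table:
  <chi_rho, chi_1> = (1/10)[1*(8)*conj(1) + 2*(1/2 - sqrt(5)/2)*conj(1) + 2*(1/2 + sqrt(5)/2)*conj(1) + 5*(0)*conj(1)]
      = (1/10)[(8) + (1 - sqrt(5)) + (1 + sqrt(5)) + (0)] = 10/10 = 1
  <chi_rho, chi_2> = (1/10)[1*(8)*conj(1) + 2*(1/2 - sqrt(5)/2)*conj(1) + 2*(1/2 + sqrt(5)/2)*conj(1) + 5*(0)*conj(-1)]
      = (1/10)[(8) + (1 - sqrt(5)) + (1 + sqrt(5)) + (0)] = 10/10 = 1
  <chi_rho, chi_3> = (1/10)[1*(8)*conj(2) + 2*(1/2 - sqrt(5)/2)*conj(-1/2 + sqrt(5)/2) + 2*(1/2 + sqrt(5)/2)*conj(-sqrt(5)/2 - 1/2) + 5*(0)*conj(0)]
      = (1/10)[(16) + (-3 + sqrt(5)) + (-3 - sqrt(5)) + (0)] = 10/10 = 1
  <chi_rho, chi_4> = (1/10)[1*(8)*conj(2) + 2*(1/2 - sqrt(5)/2)*conj(-sqrt(5)/2 - 1/2) + 2*(1/2 + sqrt(5)/2)*conj(-1/2 + sqrt(5)/2) + 5*(0)*conj(0)]
      = (1/10)[(16) + (2) + (2) + (0)] = 20/10 = 2
Dimension check: dim(rho) = sum (mult * dim) = 1*1 + 1*1 + 1*2 + 2*2 = 8 = chi_rho(e) = 8.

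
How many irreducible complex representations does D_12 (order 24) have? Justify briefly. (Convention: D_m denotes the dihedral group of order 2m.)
9

Reasoning: The number of irreducible complex representations of a finite group equals its number of conjugacy classes. D_12 has 9 conjugacy classes (n/2 + 3 for n even), so D_12 (order 24) has exactly 9 irreducible complex representations.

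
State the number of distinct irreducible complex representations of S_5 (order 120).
7

Details: The number of irreducible complex representations of a finite group equals its number of conjugacy classes. Conjugacy classes in S_5 correspond to cycle types, i.e. partitions of 5; there are p(5) = 7 of them, so S_5 (order 120) has exactly 7 irreducible complex representations.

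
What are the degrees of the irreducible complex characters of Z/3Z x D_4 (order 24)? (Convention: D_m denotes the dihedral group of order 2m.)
Dimensions: 1, 1, 1, 1, 1, 1, 1, 1, 1, 1, 1, 1, 2, 2, 2

Justification: There are 15 irreducibles (= number of conjugacy classes). Their dimensions d_i satisfy sum d_i^2 = |G| = 24: 1 + 1 + 1 + 1 + 1 + 1 + 1 + 1 + 1 + 1 + 1 + 1 + 4 + 4 + 4 = 24. (For the product with Z/3Z: each of the 3 1-dim characters of Z/3Z tensors with each irrep of D_4, giving 3 copies of each D_4-dimension.)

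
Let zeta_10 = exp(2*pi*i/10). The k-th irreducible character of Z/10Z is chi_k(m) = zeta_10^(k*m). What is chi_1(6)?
chi_1(6) = zeta_10^6 = exp(-4*I*pi/5)

chi_1(6) = zeta_10^(1*6) = zeta_10^6. Since zeta_10^10 = 1, this equals zeta_10^6 = exp(2*pi*i*6/10) = exp(-4*I*pi/5).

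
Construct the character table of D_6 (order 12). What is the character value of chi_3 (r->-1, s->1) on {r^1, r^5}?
Conjugacy classes: {e} of size 1, {r^3} of size 1, {r^1, r^5} of size 2, {r^2, r^4} of size 2, {s, sr^2, ...} of size 3, {sr, sr^3, ...} of size 3.
Character table:
  irrep \ class              {e} (size 1)  {r^3} (size 1)  {r^1, r^5} (size 2)  {r^2, r^4} (size 2)  {s, sr^2, ...} (size 3)  {sr, sr^3, ...} (size 3)
  chi_1 (triv)               1             1               1                    1                    1                        1                       
  chi_2 (sign: r->1, s->-1)  1             1               1                    1                    -1                       -1                      
  chi_3 (r->-1, s->1)        1             -1              -1                   1                    1                        -1                      
  chi_4 (r->-1, s->-1)       1             -1              -1                   1                    -1                       1                       
  chi_5 (2d, j=1)            2             -2              1                    -1                   0                        0                       
  chi_6 (2d, j=2)            2             2               -1                   -1                   0                        0                       

Spot check: chi_3 (r->-1, s->1) on {r^1, r^5} = -1.

Reasoning: D_6 has order 2*6 = 12 with 6 conjugacy classes, hence 6 irreducibles. Sum of squared dims 1 + 1 + 1 + 1 + 4 + 4 = 12 = |G|. Linear characters come from the abelianisation; the 2-dimensional irreps have character r^k -> 2*cos(2*pi*j*k/6), reflections -> 0.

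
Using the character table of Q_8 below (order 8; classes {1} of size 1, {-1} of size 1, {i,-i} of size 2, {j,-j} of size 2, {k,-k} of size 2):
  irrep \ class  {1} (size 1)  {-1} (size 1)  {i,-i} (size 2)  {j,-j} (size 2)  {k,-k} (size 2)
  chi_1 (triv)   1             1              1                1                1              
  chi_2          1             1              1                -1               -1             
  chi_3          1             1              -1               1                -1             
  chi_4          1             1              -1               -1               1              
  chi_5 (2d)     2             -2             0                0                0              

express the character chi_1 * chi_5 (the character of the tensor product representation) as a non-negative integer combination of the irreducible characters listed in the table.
chi_1 tensor chi_5 = chi_5 (all other irreducibles have multiplicity 0).

Derivation: The character of a tensor product is the pointwise product (chi_1 * chi_5)(C) = chi_1(C) * chi_5(C):
  {1}: (1)*(2), {-1}: (1)*(-2), {i,-i}: (1)*(0), {j,-j}: (1)*(0), {k,-k}: (1)*(0)
so (chi_1 * chi_5) takes values
  {1} -> 2, {-1} -> -2, {i,-i} -> 0, {j,-j} -> 0, {k,-k} -> 0.
Now take the inner product of this character with each irreducible chi from the table, <chi_1*chi_5, chi> = (1/8) sum_C |C| (chi_1*chi_5)(C) conj(chi(C)):
  <chi_1*chi_5, chi_1> = (1/8)[1*(2)*conj(1) + 1*(-2)*conj(1) + 2*(0)*conj(1) + 2*(0)*conj(1) + 2*(0)*conj(1)]
      = (1/8)[(2) + (-2) + (0) + (0) + (0)] = 0/8 = 0
  <chi_1*chi_5, chi_2> = (1/8)[1*(2)*conj(1) + 1*(-2)*conj(1) + 2*(0)*conj(1) + 2*(0)*conj(-1) + 2*(0)*conj(-1)]
      = (1/8)[(2) + (-2) + (0) + (0) + (0)] = 0/8 = 0
  <chi_1*chi_5, chi_3> = (1/8)[1*(2)*conj(1) + 1*(-2)*conj(1) + 2*(0)*conj(-1) + 2*(0)*conj(1) + 2*(0)*conj(-1)]
      = (1/8)[(2) + (-2) + (0) + (0) + (0)] = 0/8 = 0
  <chi_1*chi_5, chi_4> = (1/8)[1*(2)*conj(1) + 1*(-2)*conj(1) + 2*(0)*conj(-1) + 2*(0)*conj(-1) + 2*(0)*conj(1)]
      = (1/8)[(2) + (-2) + (0) + (0) + (0)] = 0/8 = 0
  <chi_1*chi_5, chi_5> = (1/8)[1*(2)*conj(2) + 1*(-2)*conj(-2) + 2*(0)*conj(0) + 2*(0)*conj(0) + 2*(0)*conj(0)]
      = (1/8)[(4) + (4) + (0) + (0) + (0)] = 8/8 = 1
Hence the multiplicities are chi_5: 1. Dimension check: dim(chi_1)*dim(chi_5) = 1*2 = 2 and sum (mult * dim) = 1*2 = 2.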